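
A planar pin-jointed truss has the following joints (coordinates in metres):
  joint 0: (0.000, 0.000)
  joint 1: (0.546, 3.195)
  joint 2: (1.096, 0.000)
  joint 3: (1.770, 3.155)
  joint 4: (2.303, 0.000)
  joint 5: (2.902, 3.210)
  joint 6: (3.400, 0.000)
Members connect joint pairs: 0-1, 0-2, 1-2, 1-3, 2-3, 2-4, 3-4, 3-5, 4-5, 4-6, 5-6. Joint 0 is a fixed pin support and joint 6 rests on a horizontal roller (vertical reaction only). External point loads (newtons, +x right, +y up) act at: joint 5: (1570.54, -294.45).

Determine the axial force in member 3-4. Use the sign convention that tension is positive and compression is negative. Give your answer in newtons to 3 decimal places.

-1408.685

N=7 nodes, M=11 members, R=3 reactions → 2N=14, M+R=14
member 0 (0-1): L=3.2413, (cx,cy)=(0.1685,0.9857)
member 1 (0-2): L=1.0960, (cx,cy)=(1.0000,0.0000)
member 2 (1-2): L=3.2420, (cx,cy)=(0.1696,-0.9855)
member 3 (1-3): L=1.2247, (cx,cy)=(0.9995,-0.0327)
member 4 (2-3): L=3.2262, (cx,cy)=(0.2089,0.9779)
member 5 (2-4): L=1.2070, (cx,cy)=(1.0000,0.0000)
member 6 (3-4): L=3.1997, (cx,cy)=(0.1666,-0.9860)
member 7 (3-5): L=1.1333, (cx,cy)=(0.9988,0.0485)
member 8 (4-5): L=3.2654, (cx,cy)=(0.1834,0.9830)
member 9 (4-6): L=1.0970, (cx,cy)=(1.0000,0.0000)
member 10 (5-6): L=3.2484, (cx,cy)=(0.1533,-0.9882)
solve A·x = −loads:
  F[0-1] = +1460.5168 N (tension)
  F[0-2] = +1324.5159 N (tension)
  F[1-2] = -1477.2904 N (compression)
  F[1-3] = +496.9095 N (tension)
  F[2-3] = +1488.7271 N (tension)
  F[2-4] = +762.8779 N (tension)
  F[3-4] = -1408.6853 N (compression)
  F[3-5] = +1043.5474 N (tension)
  F[4-5] = +1412.9801 N (tension)
  F[4-6] = +269.0280 N (tension)
  F[5-6] = -1754.8407 N (compression)
  Rx@0 = -1570.5400 N
  Ry@0 = -1439.6463 N
  Ry@6 = +1734.0963 N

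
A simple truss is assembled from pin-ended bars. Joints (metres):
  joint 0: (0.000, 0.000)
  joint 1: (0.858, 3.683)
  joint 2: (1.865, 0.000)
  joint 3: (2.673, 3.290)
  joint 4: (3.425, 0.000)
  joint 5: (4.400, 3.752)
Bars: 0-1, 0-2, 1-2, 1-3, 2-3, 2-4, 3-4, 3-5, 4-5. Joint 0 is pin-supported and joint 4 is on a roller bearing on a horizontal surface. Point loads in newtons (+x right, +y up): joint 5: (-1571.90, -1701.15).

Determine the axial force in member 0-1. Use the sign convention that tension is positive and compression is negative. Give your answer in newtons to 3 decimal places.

-1270.850

N=6 nodes, M=9 members, R=3 reactions → 2N=12, M+R=12
member 0 (0-1): L=3.7816, (cx,cy)=(0.2269,0.9739)
member 1 (0-2): L=1.8650, (cx,cy)=(1.0000,0.0000)
member 2 (1-2): L=3.8182, (cx,cy)=(0.2637,-0.9646)
member 3 (1-3): L=1.8571, (cx,cy)=(0.9774,-0.2116)
member 4 (2-3): L=3.3878, (cx,cy)=(0.2385,0.9711)
member 5 (2-4): L=1.5600, (cx,cy)=(1.0000,0.0000)
member 6 (3-4): L=3.3748, (cx,cy)=(0.2228,-0.9749)
member 7 (3-5): L=1.7877, (cx,cy)=(0.9660,0.2584)
member 8 (4-5): L=3.8766, (cx,cy)=(0.2515,0.9679)
solve A·x = −loads:
  F[0-1] = -1270.8496 N (compression)
  F[0-2] = -1283.5609 N (compression)
  F[1-2] = +1432.6820 N (tension)
  F[1-3] = -681.6298 N (compression)
  F[2-3] = -1423.0238 N (compression)
  F[2-4] = -566.3098 N (compression)
  F[3-4] = +936.4197 N (tension)
  F[3-5] = -1256.9457 N (compression)
  F[4-5] = -1422.0303 N (compression)
  Rx@0 = +1571.9000 N
  Ry@0 = +1237.7073 N
  Ry@4 = +463.4427 N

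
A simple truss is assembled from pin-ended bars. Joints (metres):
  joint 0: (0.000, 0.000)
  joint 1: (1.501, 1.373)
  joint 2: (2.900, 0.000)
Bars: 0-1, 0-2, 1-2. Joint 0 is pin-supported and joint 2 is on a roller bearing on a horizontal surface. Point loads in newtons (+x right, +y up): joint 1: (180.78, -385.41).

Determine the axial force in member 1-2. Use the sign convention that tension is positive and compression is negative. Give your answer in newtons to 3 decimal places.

N=3 nodes, M=3 members, R=3 reactions → 2N=6, M+R=6
member 0 (0-1): L=2.0342, (cx,cy)=(0.7379,0.6749)
member 1 (0-2): L=2.9000, (cx,cy)=(1.0000,0.0000)
member 2 (1-2): L=1.9602, (cx,cy)=(0.7137,-0.7004)
solve A·x = −loads:
  F[0-1] = -148.6597 N (compression)
  F[0-2] = +290.4712 N (tension)
  F[1-2] = -406.9890 N (compression)
  Rx@0 = -180.7800 N
  Ry@0 = +100.3371 N
  Ry@2 = +285.0729 N

-406.989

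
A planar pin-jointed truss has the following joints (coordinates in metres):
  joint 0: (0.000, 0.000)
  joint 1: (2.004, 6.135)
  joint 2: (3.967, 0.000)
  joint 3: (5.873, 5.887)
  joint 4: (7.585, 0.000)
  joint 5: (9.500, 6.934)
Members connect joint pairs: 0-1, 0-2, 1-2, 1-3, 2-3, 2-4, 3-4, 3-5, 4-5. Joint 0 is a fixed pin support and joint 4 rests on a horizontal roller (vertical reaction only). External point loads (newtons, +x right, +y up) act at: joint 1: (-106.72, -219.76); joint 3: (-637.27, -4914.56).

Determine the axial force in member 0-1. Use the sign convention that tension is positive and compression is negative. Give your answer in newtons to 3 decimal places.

N=6 nodes, M=9 members, R=3 reactions → 2N=12, M+R=12
member 0 (0-1): L=6.4540, (cx,cy)=(0.3105,0.9506)
member 1 (0-2): L=3.9670, (cx,cy)=(1.0000,0.0000)
member 2 (1-2): L=6.4414, (cx,cy)=(0.3047,-0.9524)
member 3 (1-3): L=3.8769, (cx,cy)=(0.9980,-0.0640)
member 4 (2-3): L=6.1879, (cx,cy)=(0.3080,0.9514)
member 5 (2-4): L=3.6180, (cx,cy)=(1.0000,0.0000)
member 6 (3-4): L=6.1309, (cx,cy)=(0.2792,-0.9602)
member 7 (3-5): L=3.7751, (cx,cy)=(0.9608,0.2773)
member 8 (4-5): L=7.1936, (cx,cy)=(0.2662,0.9639)
solve A·x = −loads:
  F[0-1] = -1948.1792 N (compression)
  F[0-2] = -139.0713 N (compression)
  F[1-2] = +1783.7498 N (tension)
  F[1-3] = -1043.9301 N (compression)
  F[2-3] = -1785.7261 N (compression)
  F[2-4] = +954.5660 N (tension)
  F[3-4] = -3418.4177 N (compression)
  F[3-5] = +0.0000 N (tension)
  F[4-5] = -0.0000 N (compression)
  Rx@0 = +743.9900 N
  Ry@0 = +1851.8844 N
  Ry@4 = +3282.4356 N

-1948.179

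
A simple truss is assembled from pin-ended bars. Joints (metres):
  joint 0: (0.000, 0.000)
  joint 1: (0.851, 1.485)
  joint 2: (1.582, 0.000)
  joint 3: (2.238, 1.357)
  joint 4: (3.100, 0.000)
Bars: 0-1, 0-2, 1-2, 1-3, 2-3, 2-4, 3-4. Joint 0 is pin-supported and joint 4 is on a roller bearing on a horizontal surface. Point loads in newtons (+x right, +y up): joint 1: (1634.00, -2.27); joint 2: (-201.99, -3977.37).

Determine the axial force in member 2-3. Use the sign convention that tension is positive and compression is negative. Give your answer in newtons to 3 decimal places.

2815.777

N=5 nodes, M=7 members, R=3 reactions → 2N=10, M+R=10
member 0 (0-1): L=1.7116, (cx,cy)=(0.4972,0.8676)
member 1 (0-2): L=1.5820, (cx,cy)=(1.0000,0.0000)
member 2 (1-2): L=1.6552, (cx,cy)=(0.4416,-0.8972)
member 3 (1-3): L=1.3929, (cx,cy)=(0.9958,-0.0919)
member 4 (2-3): L=1.5072, (cx,cy)=(0.4352,0.9003)
member 5 (2-4): L=1.5180, (cx,cy)=(1.0000,0.0000)
member 6 (3-4): L=1.6076, (cx,cy)=(0.5362,-0.8441)
solve A·x = −loads:
  F[0-1] = -1344.5071 N (compression)
  F[0-2] = +2100.5100 N (tension)
  F[1-2] = +1607.5469 N (tension)
  F[1-3] = -3025.2684 N (compression)
  F[2-3] = +2815.7770 N (tension)
  F[2-4] = +1786.9531 N (tension)
  F[3-4] = -3332.6795 N (compression)
  Rx@0 = -1432.0100 N
  Ry@0 = +1166.5364 N
  Ry@4 = +2813.1036 N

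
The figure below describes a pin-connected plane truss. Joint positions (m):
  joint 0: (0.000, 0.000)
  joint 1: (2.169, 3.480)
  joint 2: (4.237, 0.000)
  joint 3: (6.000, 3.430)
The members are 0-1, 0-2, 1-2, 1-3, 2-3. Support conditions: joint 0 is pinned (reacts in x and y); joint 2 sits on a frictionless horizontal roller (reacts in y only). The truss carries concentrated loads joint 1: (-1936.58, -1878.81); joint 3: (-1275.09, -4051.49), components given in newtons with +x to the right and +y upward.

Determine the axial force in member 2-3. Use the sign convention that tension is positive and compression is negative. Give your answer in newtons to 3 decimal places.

N=4 nodes, M=5 members, R=3 reactions → 2N=8, M+R=8
member 0 (0-1): L=4.1006, (cx,cy)=(0.5289,0.8487)
member 1 (0-2): L=4.2370, (cx,cy)=(1.0000,0.0000)
member 2 (1-2): L=4.0481, (cx,cy)=(0.5109,-0.8597)
member 3 (1-3): L=3.8313, (cx,cy)=(0.9999,-0.0131)
member 4 (2-3): L=3.8566, (cx,cy)=(0.4571,0.8894)
solve A·x = −loads:
  F[0-1] = -2184.6497 N (compression)
  F[0-2] = -2056.1075 N (compression)
  F[1-2] = -41.0188 N (compression)
  F[1-3] = +802.0406 N (tension)
  F[2-3] = -4543.5730 N (compression)
  Rx@0 = +3211.6700 N
  Ry@0 = +1854.0145 N
  Ry@2 = +4076.2855 N

-4543.573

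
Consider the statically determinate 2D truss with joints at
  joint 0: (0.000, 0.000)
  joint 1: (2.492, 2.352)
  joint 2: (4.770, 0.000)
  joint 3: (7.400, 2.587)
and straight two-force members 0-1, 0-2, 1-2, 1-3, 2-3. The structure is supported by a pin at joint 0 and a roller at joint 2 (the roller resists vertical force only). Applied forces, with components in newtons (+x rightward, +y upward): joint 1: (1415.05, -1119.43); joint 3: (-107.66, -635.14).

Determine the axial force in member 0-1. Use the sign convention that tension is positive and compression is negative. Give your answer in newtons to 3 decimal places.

N=4 nodes, M=5 members, R=3 reactions → 2N=8, M+R=8
member 0 (0-1): L=3.4267, (cx,cy)=(0.7272,0.6864)
member 1 (0-2): L=4.7700, (cx,cy)=(1.0000,0.0000)
member 2 (1-2): L=3.2743, (cx,cy)=(0.6957,-0.7183)
member 3 (1-3): L=4.9136, (cx,cy)=(0.9989,0.0478)
member 4 (2-3): L=3.6891, (cx,cy)=(0.7129,0.7013)
solve A·x = −loads:
  F[0-1] = +662.7993 N (tension)
  F[0-2] = +825.3760 N (tension)
  F[1-2] = -2154.0429 N (compression)
  F[1-3] = +566.2150 N (tension)
  F[2-3] = -944.3357 N (compression)
  Rx@0 = -1307.3900 N
  Ry@0 = -454.9346 N
  Ry@2 = +2209.5046 N

662.799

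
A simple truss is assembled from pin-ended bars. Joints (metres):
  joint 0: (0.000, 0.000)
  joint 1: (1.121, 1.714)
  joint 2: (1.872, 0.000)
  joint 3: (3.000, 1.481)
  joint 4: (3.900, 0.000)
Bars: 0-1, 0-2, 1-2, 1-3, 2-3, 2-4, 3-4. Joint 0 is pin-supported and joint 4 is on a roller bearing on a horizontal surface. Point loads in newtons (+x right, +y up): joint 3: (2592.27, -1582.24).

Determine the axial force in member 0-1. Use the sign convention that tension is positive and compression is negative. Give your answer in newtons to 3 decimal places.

N=5 nodes, M=7 members, R=3 reactions → 2N=10, M+R=10
member 0 (0-1): L=2.0480, (cx,cy)=(0.5474,0.8369)
member 1 (0-2): L=1.8720, (cx,cy)=(1.0000,0.0000)
member 2 (1-2): L=1.8713, (cx,cy)=(0.4013,-0.9159)
member 3 (1-3): L=1.8934, (cx,cy)=(0.9924,-0.1231)
member 4 (2-3): L=1.8617, (cx,cy)=(0.6059,0.7955)
member 5 (2-4): L=2.0280, (cx,cy)=(1.0000,0.0000)
member 6 (3-4): L=1.7330, (cx,cy)=(0.5193,-0.8546)
solve A·x = −loads:
  F[0-1] = +739.9510 N (tension)
  F[0-2] = +2187.2544 N (tension)
  F[1-2] = -772.9282 N (compression)
  F[1-3] = +720.6875 N (tension)
  F[2-3] = +889.9134 N (tension)
  F[2-4] = +1337.8495 N (tension)
  F[3-4] = -2576.1343 N (compression)
  Rx@0 = -2592.2700 N
  Ry@0 = -619.2656 N
  Ry@4 = +2201.5056 N

739.951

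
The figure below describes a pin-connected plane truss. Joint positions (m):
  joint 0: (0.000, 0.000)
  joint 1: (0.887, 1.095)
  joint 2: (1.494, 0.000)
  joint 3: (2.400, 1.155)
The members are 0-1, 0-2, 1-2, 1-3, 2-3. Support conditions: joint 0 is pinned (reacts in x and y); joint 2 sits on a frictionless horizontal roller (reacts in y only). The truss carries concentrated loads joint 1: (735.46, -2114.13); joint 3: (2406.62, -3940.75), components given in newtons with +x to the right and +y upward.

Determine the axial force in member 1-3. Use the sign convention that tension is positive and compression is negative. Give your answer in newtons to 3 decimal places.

5678.777

N=4 nodes, M=5 members, R=3 reactions → 2N=8, M+R=8
member 0 (0-1): L=1.4092, (cx,cy)=(0.6294,0.7770)
member 1 (0-2): L=1.4940, (cx,cy)=(1.0000,0.0000)
member 2 (1-2): L=1.2520, (cx,cy)=(0.4848,-0.8746)
member 3 (1-3): L=1.5142, (cx,cy)=(0.9992,0.0396)
member 4 (2-3): L=1.4679, (cx,cy)=(0.6172,0.7868)
solve A·x = −loads:
  F[0-1] = +5058.1268 N (tension)
  F[0-2] = -41.7234 N (compression)
  F[1-2] = -6653.8388 N (compression)
  F[1-3] = +5678.7769 N (tension)
  F[2-3] = -5294.4785 N (compression)
  Rx@0 = -3142.0800 N
  Ry@0 = -3930.3999 N
  Ry@2 = +9985.2799 N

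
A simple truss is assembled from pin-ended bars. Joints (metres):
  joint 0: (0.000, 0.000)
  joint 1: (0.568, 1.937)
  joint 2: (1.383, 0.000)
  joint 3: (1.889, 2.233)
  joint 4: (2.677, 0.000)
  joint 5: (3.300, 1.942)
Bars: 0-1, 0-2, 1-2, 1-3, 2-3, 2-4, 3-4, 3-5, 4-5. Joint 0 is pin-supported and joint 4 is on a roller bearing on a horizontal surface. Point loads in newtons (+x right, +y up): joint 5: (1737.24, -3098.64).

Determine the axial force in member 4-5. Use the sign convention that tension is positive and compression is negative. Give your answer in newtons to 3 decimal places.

N=6 nodes, M=9 members, R=3 reactions → 2N=12, M+R=12
member 0 (0-1): L=2.0186, (cx,cy)=(0.2814,0.9596)
member 1 (0-2): L=1.3830, (cx,cy)=(1.0000,0.0000)
member 2 (1-2): L=2.1015, (cx,cy)=(0.3878,-0.9217)
member 3 (1-3): L=1.3538, (cx,cy)=(0.9758,0.2187)
member 4 (2-3): L=2.2896, (cx,cy)=(0.2210,0.9753)
member 5 (2-4): L=1.2940, (cx,cy)=(1.0000,0.0000)
member 6 (3-4): L=2.3680, (cx,cy)=(0.3328,-0.9430)
member 7 (3-5): L=1.4407, (cx,cy)=(0.9794,-0.2020)
member 8 (4-5): L=2.0395, (cx,cy)=(0.3055,0.9522)
solve A·x = −loads:
  F[0-1] = +2064.8181 N (tension)
  F[0-2] = +1156.2241 N (tension)
  F[1-2] = -1835.3500 N (compression)
  F[1-3] = +1324.8643 N (tension)
  F[2-3] = +1734.5934 N (tension)
  F[2-4] = +61.0914 N (tension)
  F[3-4] = -2661.4090 N (compression)
  F[3-5] = +2615.7155 N (tension)
  F[4-5] = -2699.3252 N (compression)
  Rx@0 = -1737.2400 N
  Ry@0 = -1981.3869 N
  Ry@4 = +5080.0269 N

-2699.325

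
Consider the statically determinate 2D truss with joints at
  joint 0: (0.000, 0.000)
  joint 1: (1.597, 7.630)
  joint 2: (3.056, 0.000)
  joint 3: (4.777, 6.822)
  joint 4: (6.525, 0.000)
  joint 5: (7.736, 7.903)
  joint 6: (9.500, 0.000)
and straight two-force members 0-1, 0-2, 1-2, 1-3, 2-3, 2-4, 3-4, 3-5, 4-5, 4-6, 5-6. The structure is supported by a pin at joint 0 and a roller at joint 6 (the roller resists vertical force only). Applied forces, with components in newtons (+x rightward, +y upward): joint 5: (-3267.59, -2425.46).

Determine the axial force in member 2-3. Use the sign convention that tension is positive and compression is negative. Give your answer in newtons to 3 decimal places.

N=7 nodes, M=11 members, R=3 reactions → 2N=14, M+R=14
member 0 (0-1): L=7.7953, (cx,cy)=(0.2049,0.9788)
member 1 (0-2): L=3.0560, (cx,cy)=(1.0000,0.0000)
member 2 (1-2): L=7.7682, (cx,cy)=(0.1878,-0.9822)
member 3 (1-3): L=3.2810, (cx,cy)=(0.9692,-0.2463)
member 4 (2-3): L=7.0357, (cx,cy)=(0.2446,0.9696)
member 5 (2-4): L=3.4690, (cx,cy)=(1.0000,0.0000)
member 6 (3-4): L=7.0424, (cx,cy)=(0.2482,-0.9687)
member 7 (3-5): L=3.1503, (cx,cy)=(0.9393,0.3431)
member 8 (4-5): L=7.9952, (cx,cy)=(0.1515,0.9885)
member 9 (4-6): L=2.9750, (cx,cy)=(1.0000,0.0000)
member 10 (5-6): L=8.0975, (cx,cy)=(0.2178,-0.9760)
solve A·x = −loads:
  F[0-1] = -3237.3241 N (compression)
  F[0-2] = -2604.3723 N (compression)
  F[1-2] = +3571.1492 N (tension)
  F[1-3] = -1376.3231 N (compression)
  F[2-3] = -3617.4903 N (compression)
  F[2-4] = -1048.7845 N (compression)
  F[3-4] = +2225.8906 N (tension)
  F[3-5] = -2950.4398 N (compression)
  F[4-5] = -2181.4011 N (compression)
  F[4-6] = -165.8871 N (compression)
  F[5-6] = +761.4891 N (tension)
  Rx@0 = +3267.5900 N
  Ry@0 = +3168.6605 N
  Ry@6 = -743.2005 N

-3617.490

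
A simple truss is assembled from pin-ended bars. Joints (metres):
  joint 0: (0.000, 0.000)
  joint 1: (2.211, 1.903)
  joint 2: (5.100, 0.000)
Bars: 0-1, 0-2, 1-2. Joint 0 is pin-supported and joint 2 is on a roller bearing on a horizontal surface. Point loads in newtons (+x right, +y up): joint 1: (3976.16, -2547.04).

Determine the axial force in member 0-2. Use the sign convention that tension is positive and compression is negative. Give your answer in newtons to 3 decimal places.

N=3 nodes, M=3 members, R=3 reactions → 2N=6, M+R=6
member 0 (0-1): L=2.9172, (cx,cy)=(0.7579,0.6523)
member 1 (0-2): L=5.1000, (cx,cy)=(1.0000,0.0000)
member 2 (1-2): L=3.4594, (cx,cy)=(0.8351,-0.5501)
solve A·x = −loads:
  F[0-1] = +62.5901 N (tension)
  F[0-2] = +3928.7215 N (tension)
  F[1-2] = -4704.4579 N (compression)
  Rx@0 = -3976.1600 N
  Ry@0 = -40.8302 N
  Ry@2 = +2587.8702 N

3928.721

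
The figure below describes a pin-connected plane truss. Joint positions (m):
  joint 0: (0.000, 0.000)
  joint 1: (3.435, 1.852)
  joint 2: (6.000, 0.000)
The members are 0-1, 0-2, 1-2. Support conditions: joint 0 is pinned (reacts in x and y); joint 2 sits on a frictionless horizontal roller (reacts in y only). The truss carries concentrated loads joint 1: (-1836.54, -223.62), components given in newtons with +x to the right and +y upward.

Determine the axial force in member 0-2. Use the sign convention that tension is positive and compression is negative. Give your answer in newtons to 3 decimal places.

-607.811

N=3 nodes, M=3 members, R=3 reactions → 2N=6, M+R=6
member 0 (0-1): L=3.9025, (cx,cy)=(0.8802,0.4746)
member 1 (0-2): L=6.0000, (cx,cy)=(1.0000,0.0000)
member 2 (1-2): L=3.1637, (cx,cy)=(0.8108,-0.5854)
solve A·x = −loads:
  F[0-1] = -1395.9403 N (compression)
  F[0-2] = -607.8111 N (compression)
  F[1-2] = +749.6860 N (tension)
  Rx@0 = +1836.5400 N
  Ry@0 = +662.4762 N
  Ry@2 = -438.8562 N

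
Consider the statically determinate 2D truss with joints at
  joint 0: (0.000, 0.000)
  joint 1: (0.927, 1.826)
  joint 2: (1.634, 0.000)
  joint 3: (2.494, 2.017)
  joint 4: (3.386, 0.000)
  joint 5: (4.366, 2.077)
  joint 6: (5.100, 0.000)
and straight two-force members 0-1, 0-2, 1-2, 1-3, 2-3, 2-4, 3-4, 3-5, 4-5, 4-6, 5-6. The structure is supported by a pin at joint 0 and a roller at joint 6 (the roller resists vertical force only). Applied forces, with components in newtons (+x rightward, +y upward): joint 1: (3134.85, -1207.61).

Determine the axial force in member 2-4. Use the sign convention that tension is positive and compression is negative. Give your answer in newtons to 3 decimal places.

N=7 nodes, M=11 members, R=3 reactions → 2N=14, M+R=14
member 0 (0-1): L=2.0478, (cx,cy)=(0.4527,0.8917)
member 1 (0-2): L=1.6340, (cx,cy)=(1.0000,0.0000)
member 2 (1-2): L=1.9581, (cx,cy)=(0.3611,-0.9325)
member 3 (1-3): L=1.5786, (cx,cy)=(0.9927,0.1210)
member 4 (2-3): L=2.1927, (cx,cy)=(0.3922,0.9199)
member 5 (2-4): L=1.7520, (cx,cy)=(1.0000,0.0000)
member 6 (3-4): L=2.2054, (cx,cy)=(0.4045,-0.9146)
member 7 (3-5): L=1.8730, (cx,cy)=(0.9995,0.0320)
member 8 (4-5): L=2.2966, (cx,cy)=(0.4267,0.9044)
member 9 (4-6): L=1.7140, (cx,cy)=(1.0000,0.0000)
member 10 (5-6): L=2.2029, (cx,cy)=(0.3332,-0.9429)
solve A·x = −loads:
  F[0-1] = +150.6042 N (tension)
  F[0-2] = +3066.6753 N (tension)
  F[1-2] = -1756.8926 N (compression)
  F[1-3] = -2450.3234 N (compression)
  F[2-3] = +1781.0830 N (tension)
  F[2-4] = +1733.7589 N (tension)
  F[3-4] = -1506.6710 N (compression)
  F[3-5] = -1124.9557 N (compression)
  F[4-5] = +1523.6203 N (tension)
  F[4-6] = +474.2199 N (tension)
  F[5-6] = -1423.2289 N (compression)
  Rx@0 = -3134.8500 N
  Ry@0 = -134.2901 N
  Ry@6 = +1341.9001 N

1733.759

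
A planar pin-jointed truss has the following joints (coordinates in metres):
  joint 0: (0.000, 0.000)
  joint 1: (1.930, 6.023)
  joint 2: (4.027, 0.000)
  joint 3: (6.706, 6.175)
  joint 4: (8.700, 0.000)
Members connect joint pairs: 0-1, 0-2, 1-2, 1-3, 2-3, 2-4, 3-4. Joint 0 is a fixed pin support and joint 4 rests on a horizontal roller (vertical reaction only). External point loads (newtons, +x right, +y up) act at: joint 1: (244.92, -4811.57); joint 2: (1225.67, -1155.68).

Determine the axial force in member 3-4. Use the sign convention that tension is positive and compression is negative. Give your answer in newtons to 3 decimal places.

N=5 nodes, M=7 members, R=3 reactions → 2N=10, M+R=10
member 0 (0-1): L=6.3247, (cx,cy)=(0.3052,0.9523)
member 1 (0-2): L=4.0270, (cx,cy)=(1.0000,0.0000)
member 2 (1-2): L=6.3776, (cx,cy)=(0.3288,-0.9444)
member 3 (1-3): L=4.7784, (cx,cy)=(0.9995,0.0318)
member 4 (2-3): L=6.7311, (cx,cy)=(0.3980,0.9174)
member 5 (2-4): L=4.6730, (cx,cy)=(1.0000,0.0000)
member 6 (3-4): L=6.4890, (cx,cy)=(0.3073,-0.9516)
solve A·x = −loads:
  F[0-1] = -4405.4934 N (compression)
  F[0-2] = +2814.9454 N (tension)
  F[1-2] = -698.3060 N (compression)
  F[1-3] = -1360.3564 N (compression)
  F[2-3] = +1978.6246 N (tension)
  F[2-4] = +572.1685 N (tension)
  F[3-4] = -1861.9764 N (compression)
  Rx@0 = -1470.5900 N
  Ry@0 = +4195.3642 N
  Ry@4 = +1771.8858 N

-1861.976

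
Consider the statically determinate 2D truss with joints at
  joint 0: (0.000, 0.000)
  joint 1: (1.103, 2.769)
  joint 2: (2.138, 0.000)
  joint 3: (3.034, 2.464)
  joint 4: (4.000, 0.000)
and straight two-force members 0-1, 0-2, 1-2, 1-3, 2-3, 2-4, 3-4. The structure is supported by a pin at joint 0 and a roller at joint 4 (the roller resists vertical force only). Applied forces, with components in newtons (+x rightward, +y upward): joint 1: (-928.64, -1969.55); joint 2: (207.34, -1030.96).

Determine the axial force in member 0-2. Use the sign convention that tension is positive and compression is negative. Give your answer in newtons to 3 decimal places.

N=5 nodes, M=7 members, R=3 reactions → 2N=10, M+R=10
member 0 (0-1): L=2.9806, (cx,cy)=(0.3701,0.9290)
member 1 (0-2): L=2.1380, (cx,cy)=(1.0000,0.0000)
member 2 (1-2): L=2.9561, (cx,cy)=(0.3501,-0.9367)
member 3 (1-3): L=1.9549, (cx,cy)=(0.9878,-0.1560)
member 4 (2-3): L=2.6219, (cx,cy)=(0.3417,0.9398)
member 5 (2-4): L=1.8620, (cx,cy)=(1.0000,0.0000)
member 6 (3-4): L=2.6466, (cx,cy)=(0.3650,-0.9310)
solve A·x = −loads:
  F[0-1] = -2744.0127 N (compression)
  F[0-2] = +294.1489 N (tension)
  F[1-2] = +673.2122 N (tension)
  F[1-3] = -326.5138 N (compression)
  F[2-3] = +426.0079 N (tension)
  F[2-4] = +176.9303 N (tension)
  F[3-4] = -484.7437 N (compression)
  Rx@0 = +721.3000 N
  Ry@0 = +2549.2095 N
  Ry@4 = +451.3005 N

294.149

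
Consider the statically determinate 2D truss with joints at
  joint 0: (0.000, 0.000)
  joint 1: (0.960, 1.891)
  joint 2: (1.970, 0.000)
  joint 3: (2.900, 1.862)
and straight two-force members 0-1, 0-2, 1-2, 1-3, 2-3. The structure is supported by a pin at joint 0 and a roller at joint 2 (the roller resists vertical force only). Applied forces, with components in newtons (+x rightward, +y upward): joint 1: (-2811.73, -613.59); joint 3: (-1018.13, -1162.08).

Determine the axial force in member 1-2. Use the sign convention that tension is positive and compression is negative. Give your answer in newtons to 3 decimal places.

3197.233

N=4 nodes, M=5 members, R=3 reactions → 2N=8, M+R=8
member 0 (0-1): L=2.1207, (cx,cy)=(0.4527,0.8917)
member 1 (0-2): L=1.9700, (cx,cy)=(1.0000,0.0000)
member 2 (1-2): L=2.1438, (cx,cy)=(0.4711,-0.8821)
member 3 (1-3): L=1.9402, (cx,cy)=(0.9999,-0.0149)
member 4 (2-3): L=2.0813, (cx,cy)=(0.4468,0.8946)
solve A·x = −loads:
  F[0-1] = -3843.6342 N (compression)
  F[0-2] = -2089.9427 N (compression)
  F[1-2] = +3197.2331 N (tension)
  F[1-3] = -434.5188 N (compression)
  F[2-3] = -1306.2256 N (compression)
  Rx@0 = +3829.8600 N
  Ry@0 = +3427.2746 N
  Ry@2 = -1651.6046 N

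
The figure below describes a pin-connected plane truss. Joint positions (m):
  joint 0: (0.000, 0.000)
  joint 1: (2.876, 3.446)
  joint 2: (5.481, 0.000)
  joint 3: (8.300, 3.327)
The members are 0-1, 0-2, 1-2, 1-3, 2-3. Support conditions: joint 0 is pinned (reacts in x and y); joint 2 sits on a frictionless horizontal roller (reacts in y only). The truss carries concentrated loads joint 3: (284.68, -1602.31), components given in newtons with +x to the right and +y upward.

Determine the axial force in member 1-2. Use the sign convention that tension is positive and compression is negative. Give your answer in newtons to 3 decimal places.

N=4 nodes, M=5 members, R=3 reactions → 2N=8, M+R=8
member 0 (0-1): L=4.4885, (cx,cy)=(0.6408,0.7677)
member 1 (0-2): L=5.4810, (cx,cy)=(1.0000,0.0000)
member 2 (1-2): L=4.3198, (cx,cy)=(0.6030,-0.7977)
member 3 (1-3): L=5.4253, (cx,cy)=(0.9998,-0.0219)
member 4 (2-3): L=4.3607, (cx,cy)=(0.6465,0.7630)
solve A·x = −loads:
  F[0-1] = +1298.4838 N (tension)
  F[0-2] = -547.3287 N (compression)
  F[1-2] = -1294.0445 N (compression)
  F[1-3] = +1612.7480 N (tension)
  F[2-3] = -2053.7822 N (compression)
  Rx@0 = -284.6800 N
  Ry@0 = -996.9061 N
  Ry@2 = +2599.2161 N

-1294.045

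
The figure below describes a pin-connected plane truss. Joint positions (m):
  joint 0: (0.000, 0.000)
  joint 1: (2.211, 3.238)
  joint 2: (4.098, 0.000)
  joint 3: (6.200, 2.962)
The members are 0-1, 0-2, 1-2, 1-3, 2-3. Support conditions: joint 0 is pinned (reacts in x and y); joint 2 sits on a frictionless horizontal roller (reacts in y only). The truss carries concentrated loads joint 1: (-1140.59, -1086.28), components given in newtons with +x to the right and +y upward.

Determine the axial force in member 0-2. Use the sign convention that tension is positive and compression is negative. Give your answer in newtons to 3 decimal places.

N=4 nodes, M=5 members, R=3 reactions → 2N=8, M+R=8
member 0 (0-1): L=3.9209, (cx,cy)=(0.5639,0.8258)
member 1 (0-2): L=4.0980, (cx,cy)=(1.0000,0.0000)
member 2 (1-2): L=3.7477, (cx,cy)=(0.5035,-0.8640)
member 3 (1-3): L=3.9985, (cx,cy)=(0.9976,-0.0690)
member 4 (2-3): L=3.6321, (cx,cy)=(0.5787,0.8155)
solve A·x = −loads:
  F[0-1] = -1696.9723 N (compression)
  F[0-2] = -183.6563 N (compression)
  F[1-2] = +364.7550 N (tension)
  F[1-3] = -0.0000 N (tension)
  F[2-3] = +0.0000 N (tension)
  Rx@0 = +1140.5900 N
  Ry@0 = +1401.4253 N
  Ry@2 = -315.1453 N

-183.656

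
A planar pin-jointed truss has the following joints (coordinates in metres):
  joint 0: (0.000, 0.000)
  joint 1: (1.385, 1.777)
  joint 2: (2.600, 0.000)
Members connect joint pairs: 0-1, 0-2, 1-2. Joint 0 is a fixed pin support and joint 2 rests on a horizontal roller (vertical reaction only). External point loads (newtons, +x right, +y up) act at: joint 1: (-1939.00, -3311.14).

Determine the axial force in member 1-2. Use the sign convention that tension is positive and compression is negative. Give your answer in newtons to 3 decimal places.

-531.305

N=3 nodes, M=3 members, R=3 reactions → 2N=6, M+R=6
member 0 (0-1): L=2.2530, (cx,cy)=(0.6147,0.7887)
member 1 (0-2): L=2.6000, (cx,cy)=(1.0000,0.0000)
member 2 (1-2): L=2.1527, (cx,cy)=(0.5644,-0.8255)
solve A·x = −loads:
  F[0-1] = -3641.9961 N (compression)
  F[0-2] = +299.8779 N (tension)
  F[1-2] = -531.3052 N (compression)
  Rx@0 = +1939.0000 N
  Ry@0 = +2872.5531 N
  Ry@2 = +438.5869 N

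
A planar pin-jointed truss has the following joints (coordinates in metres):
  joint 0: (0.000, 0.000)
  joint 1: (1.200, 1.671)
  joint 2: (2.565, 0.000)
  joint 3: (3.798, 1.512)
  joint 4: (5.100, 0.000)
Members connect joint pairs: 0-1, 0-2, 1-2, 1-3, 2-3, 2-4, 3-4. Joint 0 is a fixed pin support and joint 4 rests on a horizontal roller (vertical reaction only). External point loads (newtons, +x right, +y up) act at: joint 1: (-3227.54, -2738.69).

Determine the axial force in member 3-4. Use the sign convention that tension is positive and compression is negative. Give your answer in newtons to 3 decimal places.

N=5 nodes, M=7 members, R=3 reactions → 2N=10, M+R=10
member 0 (0-1): L=2.0572, (cx,cy)=(0.5833,0.8123)
member 1 (0-2): L=2.5650, (cx,cy)=(1.0000,0.0000)
member 2 (1-2): L=2.1577, (cx,cy)=(0.6326,-0.7745)
member 3 (1-3): L=2.6029, (cx,cy)=(0.9981,-0.0611)
member 4 (2-3): L=1.9510, (cx,cy)=(0.6320,0.7750)
member 5 (2-4): L=2.5350, (cx,cy)=(1.0000,0.0000)
member 6 (3-4): L=1.9953, (cx,cy)=(0.6525,-0.7578)
solve A·x = −loads:
  F[0-1] = -3880.3019 N (compression)
  F[0-2] = -964.1387 N (compression)
  F[1-2] = +481.2741 N (tension)
  F[1-3] = +660.9036 N (tension)
  F[2-3] = -480.9441 N (compression)
  F[2-4] = -355.7218 N (compression)
  F[3-4] = +545.1483 N (tension)
  Rx@0 = +3227.5400 N
  Ry@0 = +3151.7863 N
  Ry@4 = -413.0963 N

545.148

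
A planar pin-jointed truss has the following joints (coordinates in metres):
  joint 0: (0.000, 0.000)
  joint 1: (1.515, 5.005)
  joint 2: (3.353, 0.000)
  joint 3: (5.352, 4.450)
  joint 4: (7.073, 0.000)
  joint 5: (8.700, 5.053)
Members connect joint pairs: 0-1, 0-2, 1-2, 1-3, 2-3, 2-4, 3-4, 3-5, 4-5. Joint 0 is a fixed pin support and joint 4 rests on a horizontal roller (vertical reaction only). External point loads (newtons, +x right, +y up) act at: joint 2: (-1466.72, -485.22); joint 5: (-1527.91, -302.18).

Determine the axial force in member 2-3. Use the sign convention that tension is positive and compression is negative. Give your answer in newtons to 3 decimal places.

N=6 nodes, M=9 members, R=3 reactions → 2N=12, M+R=12
member 0 (0-1): L=5.2293, (cx,cy)=(0.2897,0.9571)
member 1 (0-2): L=3.3530, (cx,cy)=(1.0000,0.0000)
member 2 (1-2): L=5.3318, (cx,cy)=(0.3447,-0.9387)
member 3 (1-3): L=3.8769, (cx,cy)=(0.9897,-0.1432)
member 4 (2-3): L=4.8784, (cx,cy)=(0.4098,0.9122)
member 5 (2-4): L=3.7200, (cx,cy)=(1.0000,0.0000)
member 6 (3-4): L=4.7712, (cx,cy)=(0.3607,-0.9327)
member 7 (3-5): L=3.4019, (cx,cy)=(0.9842,0.1773)
member 8 (4-5): L=5.3085, (cx,cy)=(0.3065,0.9519)
solve A·x = −loads:
  F[0-1] = -1334.4691 N (compression)
  F[0-2] = -2608.0137 N (compression)
  F[1-2] = +1499.8830 N (tension)
  F[1-3] = -913.0648 N (compression)
  F[2-3] = -1011.5513 N (compression)
  F[2-4] = -209.7481 N (compression)
  F[3-4] = +555.9156 N (tension)
  F[3-5] = -1543.1194 N (compression)
  F[4-5] = -30.1023 N (compression)
  Rx@0 = +2994.6300 N
  Ry@0 = +1277.2375 N
  Ry@4 = -489.8375 N

-1011.551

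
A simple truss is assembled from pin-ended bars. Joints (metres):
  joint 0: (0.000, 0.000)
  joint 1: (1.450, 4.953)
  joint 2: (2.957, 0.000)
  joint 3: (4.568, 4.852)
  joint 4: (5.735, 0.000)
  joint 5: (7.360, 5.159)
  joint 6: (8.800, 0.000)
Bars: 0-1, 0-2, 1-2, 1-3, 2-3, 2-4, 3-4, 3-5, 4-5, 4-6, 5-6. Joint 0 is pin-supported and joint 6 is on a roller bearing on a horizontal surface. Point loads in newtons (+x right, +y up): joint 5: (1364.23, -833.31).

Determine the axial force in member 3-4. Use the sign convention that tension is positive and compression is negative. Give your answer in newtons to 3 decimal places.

N=7 nodes, M=11 members, R=3 reactions → 2N=14, M+R=14
member 0 (0-1): L=5.1609, (cx,cy)=(0.2810,0.9597)
member 1 (0-2): L=2.9570, (cx,cy)=(1.0000,0.0000)
member 2 (1-2): L=5.1772, (cx,cy)=(0.2911,-0.9567)
member 3 (1-3): L=3.1196, (cx,cy)=(0.9995,-0.0324)
member 4 (2-3): L=5.1125, (cx,cy)=(0.3151,0.9491)
member 5 (2-4): L=2.7780, (cx,cy)=(1.0000,0.0000)
member 6 (3-4): L=4.9904, (cx,cy)=(0.2339,-0.9723)
member 7 (3-5): L=2.8088, (cx,cy)=(0.9940,0.1093)
member 8 (4-5): L=5.4089, (cx,cy)=(0.3004,0.9538)
member 9 (4-6): L=3.0650, (cx,cy)=(1.0000,0.0000)
member 10 (5-6): L=5.3562, (cx,cy)=(0.2688,-0.9632)
solve A·x = −loads:
  F[0-1] = +691.2644 N (tension)
  F[0-2] = +1170.0126 N (tension)
  F[1-2] = -706.9921 N (compression)
  F[1-3] = +400.2219 N (tension)
  F[2-3] = +712.6857 N (tension)
  F[2-4] = +739.6417 N (tension)
  F[3-4] = -595.9423 N (compression)
  F[3-5] = +768.5541 N (tension)
  F[4-5] = +607.4822 N (tension)
  F[4-6] = +417.7731 N (tension)
  F[5-6] = -1553.9418 N (compression)
  Rx@0 = -1364.2300 N
  Ry@0 = -663.4200 N
  Ry@6 = +1496.7300 N

-595.942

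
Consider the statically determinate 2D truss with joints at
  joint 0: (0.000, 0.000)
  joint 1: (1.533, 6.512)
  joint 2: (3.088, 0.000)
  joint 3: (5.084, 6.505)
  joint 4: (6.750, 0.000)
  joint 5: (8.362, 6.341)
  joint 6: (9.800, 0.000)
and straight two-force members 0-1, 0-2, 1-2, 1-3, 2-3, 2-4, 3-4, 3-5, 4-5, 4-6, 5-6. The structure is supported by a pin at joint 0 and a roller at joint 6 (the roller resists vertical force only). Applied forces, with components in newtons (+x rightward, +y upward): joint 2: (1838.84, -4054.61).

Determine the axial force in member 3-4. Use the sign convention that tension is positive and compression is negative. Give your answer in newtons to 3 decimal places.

-1287.513

N=7 nodes, M=11 members, R=3 reactions → 2N=14, M+R=14
member 0 (0-1): L=6.6900, (cx,cy)=(0.2291,0.9734)
member 1 (0-2): L=3.0880, (cx,cy)=(1.0000,0.0000)
member 2 (1-2): L=6.6951, (cx,cy)=(0.2323,-0.9727)
member 3 (1-3): L=3.5510, (cx,cy)=(1.0000,-0.0020)
member 4 (2-3): L=6.8043, (cx,cy)=(0.2933,0.9560)
member 5 (2-4): L=3.6620, (cx,cy)=(1.0000,0.0000)
member 6 (3-4): L=6.7150, (cx,cy)=(0.2481,-0.9687)
member 7 (3-5): L=3.2821, (cx,cy)=(0.9988,-0.0500)
member 8 (4-5): L=6.5427, (cx,cy)=(0.2464,0.9692)
member 9 (4-6): L=3.0500, (cx,cy)=(1.0000,0.0000)
member 10 (5-6): L=6.5020, (cx,cy)=(0.2212,-0.9752)
solve A·x = −loads:
  F[0-1] = -2852.9051 N (compression)
  F[0-2] = +2492.5765 N (tension)
  F[1-2] = +2857.7397 N (tension)
  F[1-3] = -1317.4774 N (compression)
  F[2-3] = +1333.6912 N (tension)
  F[2-4] = +926.2470 N (tension)
  F[3-4] = -1287.5126 N (compression)
  F[3-5] = -607.5701 N (compression)
  F[4-5] = +1286.9292 N (tension)
  F[4-6] = +289.7353 N (tension)
  F[5-6] = -1310.0568 N (compression)
  Rx@0 = -1838.8400 N
  Ry@0 = +2776.9941 N
  Ry@6 = +1277.6159 N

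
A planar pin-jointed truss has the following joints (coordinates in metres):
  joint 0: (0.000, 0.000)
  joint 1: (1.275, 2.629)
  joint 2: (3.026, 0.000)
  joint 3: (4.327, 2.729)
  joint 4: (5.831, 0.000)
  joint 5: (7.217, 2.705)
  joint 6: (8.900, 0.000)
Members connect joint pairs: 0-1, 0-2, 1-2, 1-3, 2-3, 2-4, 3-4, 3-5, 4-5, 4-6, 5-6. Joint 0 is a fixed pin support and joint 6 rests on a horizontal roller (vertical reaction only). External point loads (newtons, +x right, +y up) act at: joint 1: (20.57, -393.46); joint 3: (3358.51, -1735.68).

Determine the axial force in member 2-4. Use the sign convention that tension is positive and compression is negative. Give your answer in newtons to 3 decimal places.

N=7 nodes, M=11 members, R=3 reactions → 2N=14, M+R=14
member 0 (0-1): L=2.9219, (cx,cy)=(0.4364,0.8998)
member 1 (0-2): L=3.0260, (cx,cy)=(1.0000,0.0000)
member 2 (1-2): L=3.1587, (cx,cy)=(0.5543,-0.8323)
member 3 (1-3): L=3.0536, (cx,cy)=(0.9995,0.0327)
member 4 (2-3): L=3.0233, (cx,cy)=(0.4303,0.9027)
member 5 (2-4): L=2.8050, (cx,cy)=(1.0000,0.0000)
member 6 (3-4): L=3.1160, (cx,cy)=(0.4827,-0.8758)
member 7 (3-5): L=2.8901, (cx,cy)=(1.0000,-0.0083)
member 8 (4-5): L=3.0394, (cx,cy)=(0.4560,0.8900)
member 9 (4-6): L=3.0690, (cx,cy)=(1.0000,0.0000)
member 10 (5-6): L=3.1858, (cx,cy)=(0.5283,-0.8491)
solve A·x = −loads:
  F[0-1] = -214.5300 N (compression)
  F[0-2] = +3472.6936 N (tension)
  F[1-2] = -240.0754 N (compression)
  F[1-3] = +18.9087 N (tension)
  F[2-3] = +221.3578 N (tension)
  F[2-4] = +3244.3541 N (tension)
  F[3-4] = -2189.9324 N (compression)
  F[3-5] = -2187.4148 N (compression)
  F[4-5] = +2155.0580 N (tension)
  F[4-6] = +1204.6127 N (tension)
  F[5-6] = -2280.2683 N (compression)
  Rx@0 = -3379.0800 N
  Ry@0 = +193.0275 N
  Ry@6 = +1936.1125 N

3244.354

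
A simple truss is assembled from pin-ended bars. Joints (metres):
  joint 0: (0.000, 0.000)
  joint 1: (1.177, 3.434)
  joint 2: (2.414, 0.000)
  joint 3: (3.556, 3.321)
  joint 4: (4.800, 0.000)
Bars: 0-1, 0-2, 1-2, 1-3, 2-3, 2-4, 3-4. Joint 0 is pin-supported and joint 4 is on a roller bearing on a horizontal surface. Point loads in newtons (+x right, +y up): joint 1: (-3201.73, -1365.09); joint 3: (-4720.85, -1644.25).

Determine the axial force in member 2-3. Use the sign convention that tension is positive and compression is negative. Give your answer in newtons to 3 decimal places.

N=5 nodes, M=7 members, R=3 reactions → 2N=10, M+R=10
member 0 (0-1): L=3.6301, (cx,cy)=(0.3242,0.9460)
member 1 (0-2): L=2.4140, (cx,cy)=(1.0000,0.0000)
member 2 (1-2): L=3.6500, (cx,cy)=(0.3389,-0.9408)
member 3 (1-3): L=2.3817, (cx,cy)=(0.9989,-0.0474)
member 4 (2-3): L=3.5119, (cx,cy)=(0.3252,0.9457)
member 5 (2-4): L=2.3860, (cx,cy)=(1.0000,0.0000)
member 6 (3-4): L=3.5463, (cx,cy)=(0.3508,-0.9365)
solve A·x = −loads:
  F[0-1] = -7413.8166 N (compression)
  F[0-2] = -5518.7777 N (compression)
  F[1-2] = +6067.0157 N (tension)
  F[1-3] = -1259.6254 N (compression)
  F[2-3] = -6036.0278 N (compression)
  F[2-4] = -1499.8281 N (compression)
  F[3-4] = +4275.6520 N (tension)
  Rx@0 = +7922.5800 N
  Ry@0 = +7013.3024 N
  Ry@4 = -4003.9624 N

-6036.028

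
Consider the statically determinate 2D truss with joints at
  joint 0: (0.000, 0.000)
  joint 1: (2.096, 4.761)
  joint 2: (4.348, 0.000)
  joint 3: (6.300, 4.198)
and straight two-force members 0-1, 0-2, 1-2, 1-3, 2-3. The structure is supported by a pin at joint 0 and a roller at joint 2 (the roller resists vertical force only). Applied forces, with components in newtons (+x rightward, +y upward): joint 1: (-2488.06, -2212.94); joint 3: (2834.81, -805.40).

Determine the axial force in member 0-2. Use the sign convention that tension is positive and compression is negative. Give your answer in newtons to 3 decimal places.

N=4 nodes, M=5 members, R=3 reactions → 2N=8, M+R=8
member 0 (0-1): L=5.2020, (cx,cy)=(0.4029,0.9152)
member 1 (0-2): L=4.3480, (cx,cy)=(1.0000,0.0000)
member 2 (1-2): L=5.2667, (cx,cy)=(0.4276,-0.9040)
member 3 (1-3): L=4.2415, (cx,cy)=(0.9912,-0.1327)
member 4 (2-3): L=4.6296, (cx,cy)=(0.4216,0.9068)
solve A·x = −loads:
  F[0-1] = -843.4674 N (compression)
  F[0-2] = +686.6045 N (tension)
  F[1-2] = -2041.6164 N (compression)
  F[1-3] = +3048.1484 N (tension)
  F[2-3] = -442.0139 N (compression)
  Rx@0 = -346.7500 N
  Ry@0 = +771.9690 N
  Ry@2 = +2246.3710 N

686.604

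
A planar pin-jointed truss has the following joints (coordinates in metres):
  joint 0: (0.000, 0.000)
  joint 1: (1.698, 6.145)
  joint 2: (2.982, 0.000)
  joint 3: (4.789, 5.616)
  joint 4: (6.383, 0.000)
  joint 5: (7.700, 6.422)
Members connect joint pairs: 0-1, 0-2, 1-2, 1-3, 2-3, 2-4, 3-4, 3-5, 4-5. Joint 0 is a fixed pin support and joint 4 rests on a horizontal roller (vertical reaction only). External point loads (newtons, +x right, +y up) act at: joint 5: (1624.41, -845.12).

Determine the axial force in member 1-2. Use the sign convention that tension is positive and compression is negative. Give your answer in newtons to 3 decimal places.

-2006.920

N=6 nodes, M=9 members, R=3 reactions → 2N=12, M+R=12
member 0 (0-1): L=6.3753, (cx,cy)=(0.2663,0.9639)
member 1 (0-2): L=2.9820, (cx,cy)=(1.0000,0.0000)
member 2 (1-2): L=6.2777, (cx,cy)=(0.2045,-0.9789)
member 3 (1-3): L=3.1359, (cx,cy)=(0.9857,-0.1687)
member 4 (2-3): L=5.8996, (cx,cy)=(0.3063,0.9519)
member 5 (2-4): L=3.4010, (cx,cy)=(1.0000,0.0000)
member 6 (3-4): L=5.8378, (cx,cy)=(0.2730,-0.9620)
member 7 (3-5): L=3.0205, (cx,cy)=(0.9637,0.2668)
member 8 (4-5): L=6.5557, (cx,cy)=(0.2009,0.9796)
solve A·x = −loads:
  F[0-1] = +1876.4891 N (tension)
  F[0-2] = +1124.6238 N (tension)
  F[1-2] = -2006.9202 N (compression)
  F[1-3] = +923.5023 N (tension)
  F[2-3] = +2063.6803 N (tension)
  F[2-4] = +82.0483 N (tension)
  F[3-4] = -1331.5872 N (compression)
  F[3-5] = +1977.6558 N (tension)
  F[4-5] = -1401.4111 N (compression)
  Rx@0 = -1624.4100 N
  Ry@0 = -1808.7081 N
  Ry@4 = +2653.8281 N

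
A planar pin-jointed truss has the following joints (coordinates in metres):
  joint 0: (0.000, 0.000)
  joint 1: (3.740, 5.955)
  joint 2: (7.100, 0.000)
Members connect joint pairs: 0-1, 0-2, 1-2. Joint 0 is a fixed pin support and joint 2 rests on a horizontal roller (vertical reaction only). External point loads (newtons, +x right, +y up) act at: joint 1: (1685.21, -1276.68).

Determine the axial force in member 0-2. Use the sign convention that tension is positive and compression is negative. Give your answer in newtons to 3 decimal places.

N=3 nodes, M=3 members, R=3 reactions → 2N=6, M+R=6
member 0 (0-1): L=7.0320, (cx,cy)=(0.5319,0.8468)
member 1 (0-2): L=7.1000, (cx,cy)=(1.0000,0.0000)
member 2 (1-2): L=6.8375, (cx,cy)=(0.4914,-0.8709)
solve A·x = −loads:
  F[0-1] = +955.6315 N (tension)
  F[0-2] = +1176.9563 N (tension)
  F[1-2] = -2395.0767 N (compression)
  Rx@0 = -1685.2100 N
  Ry@0 = -809.2649 N
  Ry@2 = +2085.9449 N

1176.956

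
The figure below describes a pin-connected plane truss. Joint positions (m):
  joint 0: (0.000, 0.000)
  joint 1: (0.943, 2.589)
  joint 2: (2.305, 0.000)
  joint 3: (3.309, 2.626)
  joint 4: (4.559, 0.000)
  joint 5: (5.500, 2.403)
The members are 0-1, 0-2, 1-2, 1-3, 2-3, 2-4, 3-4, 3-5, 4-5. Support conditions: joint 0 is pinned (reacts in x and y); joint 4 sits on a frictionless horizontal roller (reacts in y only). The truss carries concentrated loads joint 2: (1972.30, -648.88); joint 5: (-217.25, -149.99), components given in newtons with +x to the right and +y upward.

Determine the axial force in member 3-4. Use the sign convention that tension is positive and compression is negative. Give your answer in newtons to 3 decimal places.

-253.623

N=6 nodes, M=9 members, R=3 reactions → 2N=12, M+R=12
member 0 (0-1): L=2.7554, (cx,cy)=(0.3422,0.9396)
member 1 (0-2): L=2.3050, (cx,cy)=(1.0000,0.0000)
member 2 (1-2): L=2.9254, (cx,cy)=(0.4656,-0.8850)
member 3 (1-3): L=2.3663, (cx,cy)=(0.9999,0.0156)
member 4 (2-3): L=2.8114, (cx,cy)=(0.3571,0.9341)
member 5 (2-4): L=2.2540, (cx,cy)=(1.0000,0.0000)
member 6 (3-4): L=2.9083, (cx,cy)=(0.4298,-0.9029)
member 7 (3-5): L=2.2023, (cx,cy)=(0.9949,-0.1013)
member 8 (4-5): L=2.5807, (cx,cy)=(0.3646,0.9312)
solve A·x = −loads:
  F[0-1] = -430.3495 N (compression)
  F[0-2] = +1902.3321 N (tension)
  F[1-2] = +450.5931 N (tension)
  F[1-3] = -357.1118 N (compression)
  F[2-3] = +267.7581 N (tension)
  F[2-4] = +44.1965 N (tension)
  F[3-4] = -253.6234 N (compression)
  F[3-5] = -153.2267 N (compression)
  F[4-5] = -177.7426 N (compression)
  Rx@0 = -1755.0500 N
  Ry@0 = +404.3621 N
  Ry@4 = +394.5079 N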